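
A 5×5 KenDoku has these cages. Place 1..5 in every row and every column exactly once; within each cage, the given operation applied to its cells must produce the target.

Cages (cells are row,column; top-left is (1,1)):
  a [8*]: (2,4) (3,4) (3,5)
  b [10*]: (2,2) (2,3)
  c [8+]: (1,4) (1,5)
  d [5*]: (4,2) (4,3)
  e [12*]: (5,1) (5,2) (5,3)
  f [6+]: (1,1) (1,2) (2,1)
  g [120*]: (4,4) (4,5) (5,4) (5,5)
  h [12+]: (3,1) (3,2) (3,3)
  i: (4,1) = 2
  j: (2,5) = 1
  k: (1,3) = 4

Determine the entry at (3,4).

1

Cage k is a single given cell, leaving (1,3) = 4.
Cage j is given, which forces (2,5) = 1.
I is a freebie; hence (4,1) = 2.
Cage f has sum 6, leaving (1,1) = 1.
The 3 cells of cage f must have sum 6, leaving (1,2) = 2.
Column 1 now contains 2, which forces (2,1) = 3.
Column 2 now contains 2, which forces (2,2) = 5.
5 is placed in row 2, which forces (2,3) = 2.
Row 2 now contains 2; hence (2,4) = 4.
Cage a needs product 8; hence (3,4) = 1.
5 is placed in column 2, leaving (4,2) = 1.
1 is placed in row 4, which forces (4,3) = 5.
Row 4 already has 5, so (4,4) = 3.
3 is placed in row 4; hence (4,5) = 4.
Column 1 now contains 3, leaving (5,1) = 4.
4 is placed in row 5, which forces (5,2) = 3.
Row 5 now contains 3, which forces (5,3) = 1.
Column 4 already has 3, leaving (1,4) = 5.
Cage c's pair has sum 8, leaving (1,5) = 3.
4 is placed in column 1; hence (3,1) = 5.
Column 2 now contains 3, which forces (3,2) = 4.
Column 3 now contains 5, so (3,3) = 3.
Column 5 already has 4, which forces (3,5) = 2.
Column 4 already has 5, so (5,4) = 2.
Column 5 already has 2; hence (5,5) = 5.
Completed grid: 1 2 4 5 3 / 3 5 2 4 1 / 5 4 3 1 2 / 2 1 5 3 4 / 4 3 1 2 5.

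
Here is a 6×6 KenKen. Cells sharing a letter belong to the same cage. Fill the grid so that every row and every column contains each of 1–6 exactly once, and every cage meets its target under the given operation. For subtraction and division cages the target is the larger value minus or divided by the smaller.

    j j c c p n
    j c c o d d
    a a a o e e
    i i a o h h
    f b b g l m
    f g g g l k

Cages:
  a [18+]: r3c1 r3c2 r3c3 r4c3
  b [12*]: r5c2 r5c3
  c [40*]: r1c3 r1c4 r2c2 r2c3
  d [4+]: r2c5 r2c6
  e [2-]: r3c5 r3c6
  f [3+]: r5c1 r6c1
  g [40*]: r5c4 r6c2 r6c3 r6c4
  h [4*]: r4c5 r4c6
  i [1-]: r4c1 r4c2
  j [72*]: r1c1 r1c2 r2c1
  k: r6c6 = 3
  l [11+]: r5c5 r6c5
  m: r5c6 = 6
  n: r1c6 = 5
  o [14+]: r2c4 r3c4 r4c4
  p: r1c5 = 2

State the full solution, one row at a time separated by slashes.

Cage p is a single given cell, which forces r1c5 = 2.
Cage n is given, leaving r1c6 = 5.
Cage m is given, which forces r5c6 = 6.
Cage k is given, which forces r6c6 = 3.
Cage d's pair has sum 4; hence r2c5 = 3.
Column 6 now contains 3, which forces r2c6 = 1.
Column 6 now contains 1, so r4c6 = 4.
6 is placed in row 5, which forces r5c5 = 5.
Cage l's pair has sum 11, which forces r6c5 = 6.
Column 5 now contains 6; hence r3c5 = 4.
Column 6 already has 4, so r3c6 = 2.
Row 4 now contains 4, which forces r4c5 = 1.
Cage a needs sum 18, so r4c3 = 6.
In row 2, 4 can only go at r2c1, so r2c1 = 4.
The only place for 6 in row 2 is r2c4.
In row 3, 3 can only go at r3c4, so r3c4 = 3.
Column 4 already has 3, leaving r4c4 = 5.
Column 1 needs a 5, and only r3c1 is open for it.
Cage a needs sum 18; hence r3c2 = 6.
Row 3 already has 5, which forces r3c3 = 1.
The 3 cells of cage j must have product 72; hence r1c1 = 6.
Column 2 already has 6; hence r1c2 = 3.
1 is placed in column 3, leaving r1c3 = 4.
Cage c has product 40, so r1c4 = 1.
Column 2 already has 3, so r4c2 = 2.
Column 2 already has 3, so r5c2 = 4.
4 is placed in column 3, leaving r5c3 = 3.
Row 5 already has 4, so r5c4 = 2.
Column 4 now contains 2; hence r6c4 = 4.
Column 2 already has 2; hence r2c2 = 5.
Cage c needs product 40, leaving r2c3 = 2.
2 is placed in row 4; hence r4c1 = 3.
Row 5 already has 2, leaving r5c1 = 1.
Cage f's pair has sum 3; hence r6c1 = 2.
Cage g needs product 40, so r6c2 = 1.
The 4 cells of cage g must have product 40; hence r6c3 = 5.

6 3 4 1 2 5 / 4 5 2 6 3 1 / 5 6 1 3 4 2 / 3 2 6 5 1 4 / 1 4 3 2 5 6 / 2 1 5 4 6 3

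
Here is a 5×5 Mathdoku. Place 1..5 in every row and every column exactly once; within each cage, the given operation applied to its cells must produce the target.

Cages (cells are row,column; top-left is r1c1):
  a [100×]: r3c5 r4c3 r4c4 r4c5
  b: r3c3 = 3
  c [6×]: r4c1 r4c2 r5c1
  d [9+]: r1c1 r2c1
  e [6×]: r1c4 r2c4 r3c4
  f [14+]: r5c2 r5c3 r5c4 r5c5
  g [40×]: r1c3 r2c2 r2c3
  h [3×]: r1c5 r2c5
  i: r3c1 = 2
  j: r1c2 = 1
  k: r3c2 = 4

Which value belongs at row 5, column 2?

Cage j is given, which forces r1c2 = 1.
Row 1 now contains 1, which forces r1c5 = 3.
3 is placed in column 5, so r2c5 = 1.
I is a freebie; hence r3c1 = 2.
Cage k is a single given cell, leaving r3c2 = 4.
Cage b is given; hence r3c3 = 3.
Row 3 already has 3; hence r3c4 = 1.
Cage a needs product 100; hence r3c5 = 5.
Column 5 already has 1, so r4c5 = 4.
Column 5 now contains 4, leaving r5c5 = 2.
3 is placed in row 1, so r1c4 = 2.
Cage e has product 6; hence r2c4 = 3.
The 3 cells of cage c must have product 6, so r4c2 = 2.
Cage a needs product 100; hence r4c3 = 1.
4 is placed in row 4; hence r4c4 = 5.
5 is placed in column 4; hence r5c4 = 4.
Cage g has product 40; hence r1c3 = 4.
Column 2 already has 2, leaving r2c2 = 5.
The 3 cells of cage g must have product 40, leaving r2c3 = 2.
Row 4 now contains 1, so r4c1 = 3.
Cage c needs product 6, so r5c1 = 1.
Cage f needs sum 14, leaving r5c2 = 3.
4 is placed in row 5, which forces r5c3 = 5.
Row 1 already has 4, leaving r1c1 = 5.
Row 2 already has 5, so r2c1 = 4.
Completed grid: 5 1 4 2 3 / 4 5 2 3 1 / 2 4 3 1 5 / 3 2 1 5 4 / 1 3 5 4 2.

3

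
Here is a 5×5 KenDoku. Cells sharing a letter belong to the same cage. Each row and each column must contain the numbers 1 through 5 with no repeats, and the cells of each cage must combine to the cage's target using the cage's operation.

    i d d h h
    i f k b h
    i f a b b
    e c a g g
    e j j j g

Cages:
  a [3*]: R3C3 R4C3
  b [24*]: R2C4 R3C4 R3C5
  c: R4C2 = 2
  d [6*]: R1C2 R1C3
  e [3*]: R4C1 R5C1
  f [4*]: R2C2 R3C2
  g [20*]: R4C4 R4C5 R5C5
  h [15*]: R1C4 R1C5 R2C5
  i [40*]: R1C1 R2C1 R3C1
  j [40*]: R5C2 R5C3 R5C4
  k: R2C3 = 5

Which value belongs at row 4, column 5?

4

Cage k is a single given cell, leaving R2C3 = 5.
Cage c is given, leaving R4C2 = 2.
Column 2 now contains 2; hence R1C2 = 3.
Cage d needs two cells with product 6; hence R1C3 = 2.
2 is placed in column 3, which forces R5C3 = 4.
The 3 cells of cage h must have product 15, which forces R2C5 = 3.
Row 5 already has 4, which forces R5C2 = 5.
Cage j needs product 40, leaving R5C4 = 2.
Row 5 already has 5, so R5C5 = 1.
The 3 cells of cage h must have product 15, so R1C4 = 1.
Column 5 now contains 1, leaving R1C5 = 5.
Column 4 now contains 2; hence R2C4 = 4.
The 3 cells of cage b must have product 24, leaving R3C4 = 3.
The 3 cells of cage b must have product 24; hence R3C5 = 2.
Cage e's pair has product 3; hence R4C1 = 1.
1 is placed in row 4, leaving R4C3 = 3.
4 is placed in column 4, so R4C4 = 5.
Column 5 now contains 5, leaving R4C5 = 4.
1 is placed in row 5; hence R5C1 = 3.
Row 1 now contains 5, which forces R1C1 = 4.
4 is placed in row 2, which forces R2C1 = 2.
4 is placed in row 2, which forces R2C2 = 1.
Cage i has product 40, leaving R3C1 = 5.
The two cells of cage f must have product 4, leaving R3C2 = 4.
Row 3 already has 3, so R3C3 = 1.
Completed grid: 4 3 2 1 5 / 2 1 5 4 3 / 5 4 1 3 2 / 1 2 3 5 4 / 3 5 4 2 1.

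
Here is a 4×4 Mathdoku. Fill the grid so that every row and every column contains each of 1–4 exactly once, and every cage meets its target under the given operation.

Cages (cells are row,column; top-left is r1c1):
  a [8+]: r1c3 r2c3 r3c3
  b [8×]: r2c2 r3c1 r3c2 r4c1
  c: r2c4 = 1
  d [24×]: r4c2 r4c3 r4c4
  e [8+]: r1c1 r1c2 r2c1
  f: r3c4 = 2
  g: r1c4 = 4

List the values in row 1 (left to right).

2 3 1 4

G is a freebie, so r1c4 = 4.
Cage c is given; hence r2c4 = 1.
Cage f is given; hence r3c4 = 2.
Column 4 now contains 2, leaving r4c4 = 3.
Cage b has product 8, leaving r2c2 = 2.
Cage b needs product 8; hence r3c1 = 4.
The 4 cells of cage b must have product 8, which forces r3c2 = 1.
Row 3 now contains 1, which forces r3c3 = 3.
Cage b needs product 8, leaving r4c1 = 1.
Column 2 now contains 2; hence r4c2 = 4.
4 is placed in row 4; hence r4c3 = 2.
Cage e has sum 8, which forces r1c1 = 2.
1 is placed in column 2; hence r1c2 = 3.
Column 3 already has 3, so r1c3 = 1.
4 is placed in column 1, so r2c1 = 3.
Column 3 already has 3, leaving r2c3 = 4.
Completed grid: 2 3 1 4 / 3 2 4 1 / 4 1 3 2 / 1 4 2 3.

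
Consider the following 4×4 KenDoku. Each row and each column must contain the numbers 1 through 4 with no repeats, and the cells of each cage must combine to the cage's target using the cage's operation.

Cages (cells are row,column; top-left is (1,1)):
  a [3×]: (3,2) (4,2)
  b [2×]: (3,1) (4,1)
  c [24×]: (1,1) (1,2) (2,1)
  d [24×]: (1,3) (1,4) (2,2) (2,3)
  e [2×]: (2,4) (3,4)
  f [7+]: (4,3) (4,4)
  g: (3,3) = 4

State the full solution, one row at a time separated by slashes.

4 2 1 3 / 3 4 2 1 / 1 3 4 2 / 2 1 3 4

Cage g is a single given cell, which forces (3,3) = 4.
4 is placed in column 3, leaving (4,3) = 3.
Row 4 already has 3; hence (4,4) = 4.
Cage d has product 24, leaving (1,4) = 3.
Cage d has product 24, so (2,2) = 4.
Cage a needs two cells with product 3, which forces (3,2) = 3.
Row 4 already has 3, leaving (4,2) = 1.
The 3 cells of cage c must have product 24, which forces (1,1) = 4.
Column 2 already has 4, which forces (1,2) = 2.
2 is placed in row 1; hence (1,3) = 1.
Cage c has product 24, so (2,1) = 3.
Column 3 already has 1, so (2,3) = 2.
Row 2 now contains 2, leaving (2,4) = 1.
Cage b needs two cells with product 2, so (3,1) = 1.
1 is placed in column 4, which forces (3,4) = 2.
Row 4 already has 1; hence (4,1) = 2.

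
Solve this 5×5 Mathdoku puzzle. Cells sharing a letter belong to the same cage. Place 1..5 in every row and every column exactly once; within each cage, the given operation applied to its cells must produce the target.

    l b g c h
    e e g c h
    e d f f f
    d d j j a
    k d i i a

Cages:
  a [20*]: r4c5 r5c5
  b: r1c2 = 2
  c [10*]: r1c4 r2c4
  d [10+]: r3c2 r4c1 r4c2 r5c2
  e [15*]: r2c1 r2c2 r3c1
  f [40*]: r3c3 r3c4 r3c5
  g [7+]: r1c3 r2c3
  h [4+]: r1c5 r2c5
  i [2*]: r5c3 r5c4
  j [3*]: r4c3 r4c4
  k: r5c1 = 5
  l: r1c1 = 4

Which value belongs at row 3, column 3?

Cage l is a single given cell; hence r1c1 = 4.
B is a freebie, leaving r1c2 = 2.
Row 1 already has 2, so r1c4 = 5.
Column 4 now contains 5, which forces r2c4 = 2.
Column 4 already has 2, leaving r3c4 = 4.
Cage k is a single given cell, leaving r5c1 = 5.
Column 4 already has 2, so r5c4 = 1.
5 is placed in row 5, which forces r5c5 = 4.
Row 1 already has 5; hence r1c3 = 3.
Row 1 already has 3, leaving r1c5 = 1.
The 3 cells of cage e must have product 15; hence r2c2 = 5.
The two cells of cage g must have sum 7; hence r2c3 = 4.
Column 5 already has 1, leaving r2c5 = 3.
Cage d has sum 10, leaving r3c2 = 1.
Column 2 already has 5, leaving r4c2 = 4.
Cage j needs two cells with product 3, leaving r4c3 = 1.
Column 4 already has 1, so r4c4 = 3.
Column 5 now contains 4, so r4c5 = 5.
Row 5 now contains 4; hence r5c2 = 3.
Row 5 already has 1, which forces r5c3 = 2.
Row 2 already has 3; hence r2c1 = 1.
1 is placed in row 3, so r3c1 = 3.
Column 3 already has 2; hence r3c3 = 5.
5 is placed in column 5, so r3c5 = 2.
Row 4 now contains 1, which forces r4c1 = 2.
The full grid is 4 2 3 5 1 / 1 5 4 2 3 / 3 1 5 4 2 / 2 4 1 3 5 / 5 3 2 1 4.

5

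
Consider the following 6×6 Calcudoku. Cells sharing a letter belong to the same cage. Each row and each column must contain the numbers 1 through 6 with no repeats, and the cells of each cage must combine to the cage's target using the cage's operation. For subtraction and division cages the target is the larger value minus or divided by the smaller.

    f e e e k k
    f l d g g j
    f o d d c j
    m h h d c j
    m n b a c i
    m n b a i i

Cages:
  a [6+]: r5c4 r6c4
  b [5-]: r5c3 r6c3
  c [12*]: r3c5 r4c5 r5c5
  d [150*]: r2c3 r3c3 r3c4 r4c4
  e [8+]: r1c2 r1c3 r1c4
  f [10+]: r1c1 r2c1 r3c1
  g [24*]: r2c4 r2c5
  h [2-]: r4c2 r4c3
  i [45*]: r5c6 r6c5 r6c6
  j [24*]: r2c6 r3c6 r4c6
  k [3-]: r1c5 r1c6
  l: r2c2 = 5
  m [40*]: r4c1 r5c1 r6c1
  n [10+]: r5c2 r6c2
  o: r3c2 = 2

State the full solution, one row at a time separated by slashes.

6 3 4 1 5 2 / 3 5 2 6 4 1 / 1 2 5 3 6 4 / 4 1 3 5 2 6 / 5 4 6 2 1 3 / 2 6 1 4 3 5

Cage l is given, which forces r2c2 = 5.
O is a freebie, so r3c2 = 2.
Cage i has product 45; hence r5c6 = 3.
Cage i has product 45, which forces r6c5 = 3.
Cage i needs product 45, leaving r6c6 = 5.
Cage d needs product 150; hence r3c3 = 5.
Cage d has product 150; hence r4c4 = 5.
Cage m has product 40, leaving r5c1 = 5.
Row 1 needs a 2, and only r1c6 is open for it.
Cage k needs two cells with difference 3, which forces r1c5 = 5.
The only place for 6 in row 1 is r1c1.
The only place for 2 in row 2 is r2c3.
Cage d needs product 150, which forces r3c4 = 3.
Cage f has sum 10, leaving r2c1 = 3.
Row 3 already has 3, so r3c1 = 1.
1 is placed in row 3, which forces r3c5 = 6.
Row 3 now contains 6, which forces r3c6 = 4.
Cage g's pair has product 24, leaving r2c4 = 6.
Column 5 already has 6, so r2c5 = 4.
Row 2 now contains 6, so r2c6 = 1.
Column 6 already has 1, so r4c6 = 6.
Row 4 needs a 4, and only r4c1 is open for it.
Column 1 now contains 4, which forces r6c1 = 2.
Row 6 now contains 2, which forces r6c4 = 4.
Column 4 now contains 4, so r1c4 = 1.
Cage n needs two cells with sum 10, leaving r5c2 = 4.
Column 4 now contains 4; hence r5c4 = 2.
Row 5 now contains 2, which forces r5c5 = 1.
Row 6 now contains 4, so r6c2 = 6.
6 is placed in row 6, which forces r6c3 = 1.
Column 2 now contains 4, so r1c2 = 3.
Cage e needs sum 8; hence r1c3 = 4.
Cage h's pair has difference 2, which forces r4c2 = 1.
Column 3 already has 1; hence r4c3 = 3.
Column 5 already has 1; hence r4c5 = 2.
1 is placed in row 5, leaving r5c3 = 6.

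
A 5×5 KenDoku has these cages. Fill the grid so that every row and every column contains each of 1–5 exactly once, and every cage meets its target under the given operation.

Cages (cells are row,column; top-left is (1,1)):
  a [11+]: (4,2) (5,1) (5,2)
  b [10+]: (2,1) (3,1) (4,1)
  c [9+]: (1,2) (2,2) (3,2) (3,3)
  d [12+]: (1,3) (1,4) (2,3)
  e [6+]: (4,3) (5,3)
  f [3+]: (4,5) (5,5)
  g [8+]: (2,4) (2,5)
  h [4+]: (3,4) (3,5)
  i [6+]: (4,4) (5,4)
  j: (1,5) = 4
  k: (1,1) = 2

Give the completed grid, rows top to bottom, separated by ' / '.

2 1 3 5 4 / 1 2 4 3 5 / 5 4 2 1 3 / 4 3 5 2 1 / 3 5 1 4 2

K is a freebie, which forces (1,1) = 2.
Cage j is a single given cell, which forces (1,5) = 4.
Cage d has sum 12, which forces (2,3) = 4.
Row 1 needs a 1, and only (1,2) is open for it.
The only place for 1 in row 2 is (2,1).
In row 2, 2 can only go at (2,2), so (2,2) = 2.
In row 3, 2 can only go at (3,3), so (3,3) = 2.
The 4 cells of cage c must have sum 9, leaving (3,2) = 4.
4 is placed in column 2, leaving (4,2) = 3.
3 is placed in column 2, leaving (5,2) = 5.
5 is placed in row 5, so (5,3) = 1.
Row 5 now contains 1, so (5,5) = 2.
Row 3 already has 4, so (3,1) = 5.
The 3 cells of cage b must have sum 10; hence (4,1) = 4.
Column 3 already has 1, which forces (4,3) = 5.
The two cells of cage i must have sum 6, leaving (4,4) = 2.
Column 5 already has 2, which forces (4,5) = 1.
Cage a has sum 11; hence (5,1) = 3.
2 is placed in row 5, leaving (5,4) = 4.
Column 3 already has 5, which forces (1,3) = 3.
Cage d has sum 12, which forces (1,4) = 5.
Column 4 already has 5, leaving (2,4) = 3.
Row 2 now contains 3, which forces (2,5) = 5.
Cage h needs two cells with sum 4, so (3,4) = 1.
Column 5 already has 1; hence (3,5) = 3.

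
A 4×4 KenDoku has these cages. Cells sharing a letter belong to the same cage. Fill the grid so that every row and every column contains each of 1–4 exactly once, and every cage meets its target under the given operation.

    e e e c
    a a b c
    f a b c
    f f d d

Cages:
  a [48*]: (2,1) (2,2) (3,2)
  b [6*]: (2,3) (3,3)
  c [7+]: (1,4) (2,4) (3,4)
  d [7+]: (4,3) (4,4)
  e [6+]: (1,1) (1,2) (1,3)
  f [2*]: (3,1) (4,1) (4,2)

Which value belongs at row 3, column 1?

The 3 cells of cage a must have product 48, leaving (2,1) = 4.
Cage a has product 48, so (2,2) = 3.
3 is placed in row 2, so (2,3) = 2.
Row 2 already has 2; hence (2,4) = 1.
The 3 cells of cage f must have product 2, leaving (3,1) = 1.
The 3 cells of cage a must have product 48, so (3,2) = 4.
Column 3 already has 2, leaving (3,3) = 3.
Row 3 now contains 4, leaving (3,4) = 2.
Cage f has product 2, so (4,1) = 2.
Cage f needs product 2, which forces (4,2) = 1.
Column 3 already has 3, which forces (4,3) = 4.
Row 4 now contains 4, which forces (4,4) = 3.
2 is placed in column 1, leaving (1,1) = 3.
1 is placed in column 2; hence (1,2) = 2.
Column 3 already has 3, so (1,3) = 1.
Column 4 already has 2, which forces (1,4) = 4.
Completed grid: 3 2 1 4 / 4 3 2 1 / 1 4 3 2 / 2 1 4 3.

1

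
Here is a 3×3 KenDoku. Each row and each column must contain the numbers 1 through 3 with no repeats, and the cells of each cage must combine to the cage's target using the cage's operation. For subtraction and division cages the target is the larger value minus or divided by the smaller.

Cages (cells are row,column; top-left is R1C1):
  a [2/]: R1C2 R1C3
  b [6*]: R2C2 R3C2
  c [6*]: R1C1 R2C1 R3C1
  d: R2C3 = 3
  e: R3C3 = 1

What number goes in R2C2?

2

Cage d is a single given cell, which forces R2C3 = 3.
Cage e is given, which forces R3C3 = 1.
The two cells of cage a must have quotient 2, which forces R1C2 = 1.
Column 3 already has 1, so R1C3 = 2.
3 is placed in row 2, so R2C2 = 2.
Cage b needs two cells with product 6, so R3C2 = 3.
Row 1 already has 2, so R1C1 = 3.
Row 2 already has 2, so R2C1 = 1.
Row 3 now contains 3, so R3C1 = 2.
Completed grid: 3 1 2 / 1 2 3 / 2 3 1.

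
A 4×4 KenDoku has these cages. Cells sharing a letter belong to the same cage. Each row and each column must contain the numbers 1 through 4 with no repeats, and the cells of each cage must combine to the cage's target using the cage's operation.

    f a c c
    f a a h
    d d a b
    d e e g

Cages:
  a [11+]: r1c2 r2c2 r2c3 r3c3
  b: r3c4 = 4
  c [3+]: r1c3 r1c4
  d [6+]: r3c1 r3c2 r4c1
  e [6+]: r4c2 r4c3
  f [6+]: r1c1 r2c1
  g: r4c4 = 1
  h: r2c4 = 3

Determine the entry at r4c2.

H is a freebie; hence r2c4 = 3.
Cage b is a single given cell, leaving r3c4 = 4.
Cage g is given, so r4c4 = 1.
Cage c's pair has sum 3, leaving r1c3 = 1.
Column 4 now contains 1, so r1c4 = 2.
2 is placed in row 1, which forces r1c1 = 4.
4 is placed in row 1, so r1c2 = 3.
Cage f needs two cells with sum 6; hence r2c1 = 2.
Row 2 already has 2, leaving r2c2 = 1.
Cage a needs sum 11, which forces r2c3 = 4.
1 is placed in column 2, so r3c2 = 2.
Row 3 now contains 2, leaving r3c3 = 3.
Column 1 already has 2, leaving r4c1 = 3.
2 is placed in column 2; hence r4c2 = 4.
Column 3 already has 4, leaving r4c3 = 2.
Row 3 already has 3; hence r3c1 = 1.
Completed grid: 4 3 1 2 / 2 1 4 3 / 1 2 3 4 / 3 4 2 1.

4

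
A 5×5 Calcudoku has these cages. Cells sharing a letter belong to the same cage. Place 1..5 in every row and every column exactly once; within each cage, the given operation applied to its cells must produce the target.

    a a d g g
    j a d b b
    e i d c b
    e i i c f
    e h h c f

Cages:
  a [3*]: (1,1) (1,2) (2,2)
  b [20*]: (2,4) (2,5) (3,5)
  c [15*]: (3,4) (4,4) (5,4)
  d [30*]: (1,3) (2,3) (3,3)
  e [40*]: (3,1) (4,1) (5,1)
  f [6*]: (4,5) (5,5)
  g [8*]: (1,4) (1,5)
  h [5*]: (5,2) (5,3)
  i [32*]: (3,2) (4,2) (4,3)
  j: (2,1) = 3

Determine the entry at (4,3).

4

Cage a has product 3, which forces (1,1) = 1.
Cage a has product 3, which forces (1,2) = 3.
J is a freebie, which forces (2,1) = 3.
Cage a has product 3, which forces (2,2) = 1.
Cage i needs product 32; hence (3,2) = 4.
Cage i has product 32, so (4,2) = 2.
The 3 cells of cage i must have product 32, which forces (4,3) = 4.
Row 4 already has 2, leaving (4,5) = 3.
Column 2 already has 1; hence (5,2) = 5.
Row 5 already has 5, so (5,3) = 1.
1 is placed in row 5, so (5,4) = 3.
Column 5 now contains 3, which forces (5,5) = 2.
The two cells of cage g must have product 8, so (1,4) = 2.
Column 5 already has 2, so (1,5) = 4.
4 is placed in column 5, leaving (2,5) = 5.
The 3 cells of cage e must have product 40, which forces (3,1) = 2.
The 3 cells of cage d must have product 30, which forces (3,3) = 3.
Cage b has product 20, leaving (3,5) = 1.
Row 4 already has 4, which forces (4,1) = 5.
Row 4 now contains 5; hence (4,4) = 1.
Row 5 already has 2, so (5,1) = 4.
2 is placed in row 1, leaving (1,3) = 5.
Row 2 now contains 5, which forces (2,3) = 2.
Row 2 now contains 5; hence (2,4) = 4.
Row 3 already has 1, so (3,4) = 5.
Completed grid: 1 3 5 2 4 / 3 1 2 4 5 / 2 4 3 5 1 / 5 2 4 1 3 / 4 5 1 3 2.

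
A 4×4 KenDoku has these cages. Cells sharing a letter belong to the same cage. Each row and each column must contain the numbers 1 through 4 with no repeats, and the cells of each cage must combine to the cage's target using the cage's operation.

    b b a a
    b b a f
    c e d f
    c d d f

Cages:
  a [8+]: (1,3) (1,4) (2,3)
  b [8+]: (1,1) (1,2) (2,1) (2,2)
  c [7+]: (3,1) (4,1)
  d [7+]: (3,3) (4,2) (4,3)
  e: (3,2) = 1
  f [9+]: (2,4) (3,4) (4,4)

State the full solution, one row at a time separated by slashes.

2 3 4 1 / 1 2 3 4 / 4 1 2 3 / 3 4 1 2

Cage e is given, leaving (3,2) = 1.
Row 4 needs a 1, and only (4,3) is open for it.
In row 1, 4 can only go at (1,3), so (1,3) = 4.
Row 1 needs a 3, and only (1,2) is open for it.
The 4 cells of cage b must have sum 8, which forces (1,1) = 2.
Row 1 already has 2; hence (1,4) = 1.
Cage b has sum 8, leaving (2,1) = 1.
Column 2 now contains 3, so (2,2) = 2.
Row 2 now contains 2, which forces (2,3) = 3.
3 is placed in row 2; hence (2,4) = 4.
The 3 cells of cage d must have sum 7, which forces (3,3) = 2.
Row 3 already has 2, leaving (3,4) = 3.
Column 2 now contains 3, which forces (4,2) = 4.
3 is placed in column 4, which forces (4,4) = 2.
Row 3 now contains 3; hence (3,1) = 4.
Row 4 already has 4, so (4,1) = 3.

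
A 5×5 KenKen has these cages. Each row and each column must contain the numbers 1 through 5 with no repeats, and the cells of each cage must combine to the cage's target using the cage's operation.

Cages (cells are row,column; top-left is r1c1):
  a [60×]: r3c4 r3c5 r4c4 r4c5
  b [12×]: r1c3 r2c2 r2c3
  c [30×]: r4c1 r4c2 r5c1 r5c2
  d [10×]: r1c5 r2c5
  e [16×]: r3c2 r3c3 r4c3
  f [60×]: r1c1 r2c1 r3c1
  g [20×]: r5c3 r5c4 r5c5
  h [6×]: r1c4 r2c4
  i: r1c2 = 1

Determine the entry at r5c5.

I is a freebie; hence r1c2 = 1.
In row 2, 1 can only go at r2c3, so r2c3 = 1.
Cage e needs product 16, so r3c2 = 2.
Column 3 now contains 1, so r3c3 = 4.
Cage e has product 16; hence r4c3 = 2.
4 is placed in column 3, so r5c3 = 5.
4 is placed in column 3; hence r1c3 = 3.
Row 1 already has 3, which forces r1c4 = 2.
Row 1 already has 2; hence r1c5 = 5.
Cage b needs product 12, so r2c2 = 4.
Column 4 now contains 2, which forces r2c4 = 3.
Column 5 already has 5, so r2c5 = 2.
Cage c needs product 30, so r4c1 = 1.
Cage c needs product 30, so r4c2 = 5.
5 is placed in row 4; hence r4c4 = 4.
Row 4 already has 4, which forces r4c5 = 3.
Cage c needs product 30; hence r5c1 = 2.
Row 5 now contains 5; hence r5c2 = 3.
4 is placed in column 4; hence r5c4 = 1.
Row 5 now contains 1; hence r5c5 = 4.
Row 1 now contains 5; hence r1c1 = 4.
Row 2 already has 3, so r2c1 = 5.
The 3 cells of cage f must have product 60; hence r3c1 = 3.
1 is placed in column 4, leaving r3c4 = 5.
Column 5 already has 3, so r3c5 = 1.
Filled in: 4 1 3 2 5 / 5 4 1 3 2 / 3 2 4 5 1 / 1 5 2 4 3 / 2 3 5 1 4.

4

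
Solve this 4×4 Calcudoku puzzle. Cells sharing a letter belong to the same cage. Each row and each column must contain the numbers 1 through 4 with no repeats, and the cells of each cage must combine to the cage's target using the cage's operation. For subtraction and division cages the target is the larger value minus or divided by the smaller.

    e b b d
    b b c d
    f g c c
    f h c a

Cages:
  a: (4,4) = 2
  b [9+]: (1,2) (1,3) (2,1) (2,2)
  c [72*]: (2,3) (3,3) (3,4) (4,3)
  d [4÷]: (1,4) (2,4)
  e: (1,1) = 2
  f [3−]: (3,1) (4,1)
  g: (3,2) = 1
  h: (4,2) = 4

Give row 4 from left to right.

Cage e is a single given cell, which forces (1,1) = 2.
G is a freebie, so (3,2) = 1.
Cage c has product 72, leaving (3,4) = 3.
Cage h is a single given cell; hence (4,2) = 4.
A is a freebie, which forces (4,4) = 2.
4 is placed in column 2, which forces (1,2) = 3.
Cage b has sum 9; hence (1,3) = 1.
Row 1 already has 1, leaving (1,4) = 4.
Cage b has sum 9; hence (2,1) = 3.
Cage b has sum 9, so (2,2) = 2.
2 is placed in row 2, which forces (2,3) = 4.
4 is placed in column 4, which forces (2,4) = 1.
Row 3 already has 1, leaving (3,1) = 4.
4 is placed in column 3, which forces (3,3) = 2.
Row 4 now contains 4, which forces (4,1) = 1.
2 is placed in row 4, which forces (4,3) = 3.
Completed grid: 2 3 1 4 / 3 2 4 1 / 4 1 2 3 / 1 4 3 2.

1 4 3 2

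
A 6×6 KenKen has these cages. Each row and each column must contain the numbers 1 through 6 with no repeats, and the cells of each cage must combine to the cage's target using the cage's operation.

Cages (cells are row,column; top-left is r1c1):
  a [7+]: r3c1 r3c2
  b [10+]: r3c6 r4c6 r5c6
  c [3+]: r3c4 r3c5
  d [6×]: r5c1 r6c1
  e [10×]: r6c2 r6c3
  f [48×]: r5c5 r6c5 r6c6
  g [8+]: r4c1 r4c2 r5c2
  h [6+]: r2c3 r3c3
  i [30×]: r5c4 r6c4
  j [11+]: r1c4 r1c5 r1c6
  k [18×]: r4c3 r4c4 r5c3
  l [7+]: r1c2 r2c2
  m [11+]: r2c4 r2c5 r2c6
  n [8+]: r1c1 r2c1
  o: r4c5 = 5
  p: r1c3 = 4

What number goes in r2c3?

P is a freebie, so r1c3 = 4.
Cage o is a single given cell; hence r4c5 = 5.
The only place for 1 in row 1 is r1c2.
Cage l needs two cells with sum 7, which forces r2c2 = 6.
Row 1 needs a 5, and only r1c1 is open for it.
The two cells of cage n must have sum 8, leaving r2c1 = 3.
In row 2, 1 can only go at r2c3, so r2c3 = 1.
Column 3 now contains 1, which forces r3c3 = 5.
Column 3 already has 5, so r6c3 = 2.
Cage a needs two cells with sum 7, so r3c1 = 4.
5 is placed in row 3, leaving r3c2 = 3.
Cage k has product 18, which forces r4c4 = 1.
Row 6 now contains 2, leaving r6c2 = 5.
Row 6 now contains 5; hence r6c4 = 6.
6 is placed in row 6, which forces r6c6 = 4.
Column 4 now contains 1, leaving r3c4 = 2.
The two cells of cage c must have sum 3; hence r3c5 = 1.
Row 3 now contains 1, leaving r3c6 = 6.
Row 4 now contains 1, which forces r4c1 = 2.
The 3 cells of cage g must have sum 8, so r4c2 = 4.
Column 6 already has 6, leaving r4c6 = 3.
Cage d needs two cells with product 6, which forces r5c1 = 6.
The 3 cells of cage g must have sum 8; hence r5c2 = 2.
Row 5 now contains 6, leaving r5c3 = 3.
Column 4 now contains 6, which forces r5c4 = 5.
The 3 cells of cage f must have product 48, leaving r5c5 = 4.
Row 5 now contains 5, which forces r5c6 = 1.
6 is placed in row 6, which forces r6c1 = 1.
4 is placed in row 6, leaving r6c5 = 3.
Column 4 now contains 2, which forces r1c4 = 3.
Cage j needs sum 11, which forces r1c5 = 6.
Column 6 already has 3, so r1c6 = 2.
5 is placed in column 4, which forces r2c4 = 4.
Column 5 now contains 4, leaving r2c5 = 2.
The 3 cells of cage m must have sum 11, leaving r2c6 = 5.
Row 4 already has 3, leaving r4c3 = 6.
Filled in: 5 1 4 3 6 2 / 3 6 1 4 2 5 / 4 3 5 2 1 6 / 2 4 6 1 5 3 / 6 2 3 5 4 1 / 1 5 2 6 3 4.

1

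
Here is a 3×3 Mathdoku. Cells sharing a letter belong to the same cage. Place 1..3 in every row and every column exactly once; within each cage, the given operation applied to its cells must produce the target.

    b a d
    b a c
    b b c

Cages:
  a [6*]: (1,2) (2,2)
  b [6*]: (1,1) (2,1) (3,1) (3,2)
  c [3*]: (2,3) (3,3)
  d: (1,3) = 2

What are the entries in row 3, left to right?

2 1 3

Cage d is a single given cell, which forces (1,3) = 2.
Cage b has product 6, which forces (3,2) = 1.
1 is placed in row 3, leaving (3,3) = 3.
Row 1 already has 2, which forces (1,2) = 3.
Cage a needs two cells with product 6, which forces (2,2) = 2.
Column 3 already has 3, so (2,3) = 1.
Row 3 already has 3, leaving (3,1) = 2.
3 is placed in row 1, so (1,1) = 1.
Row 2 already has 1; hence (2,1) = 3.
The full grid is 1 3 2 / 3 2 1 / 2 1 3.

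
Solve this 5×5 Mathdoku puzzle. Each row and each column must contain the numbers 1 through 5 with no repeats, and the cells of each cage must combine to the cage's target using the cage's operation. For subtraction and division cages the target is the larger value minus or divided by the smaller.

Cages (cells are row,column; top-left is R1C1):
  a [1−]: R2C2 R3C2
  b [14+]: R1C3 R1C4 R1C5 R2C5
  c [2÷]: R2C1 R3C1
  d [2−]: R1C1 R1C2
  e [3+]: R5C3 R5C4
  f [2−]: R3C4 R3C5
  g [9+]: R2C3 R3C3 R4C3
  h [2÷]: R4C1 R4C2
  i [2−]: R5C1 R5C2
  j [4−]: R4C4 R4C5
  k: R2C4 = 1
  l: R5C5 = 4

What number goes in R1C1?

3

Cage k is a single given cell; hence R2C4 = 1.
1 is placed in column 4, leaving R4C4 = 5.
Row 4 already has 5, which forces R4C5 = 1.
1 is placed in column 4; hence R5C4 = 2.
L is a freebie, so R5C5 = 4.
2 is placed in row 5, which forces R5C3 = 1.
Row 4 needs a 3, and only R4C3 is open for it.
The only place for 5 in column 3 is R1C3.
Cage b needs sum 14, which forces R1C4 = 4.
Column 4 already has 4, which forces R3C4 = 3.
The two cells of cage f must have difference 2, so R3C5 = 5.
The only place for 2 in row 1 is R1C5.
Column 5 already has 2, so R2C5 = 3.
Row 2 needs a 5, and only R2C2 is open for it.
The two cells of cage a must have difference 1, leaving R3C2 = 4.
Row 3 now contains 4, so R3C3 = 2.
Column 2 now contains 4, which forces R4C2 = 2.
Cage i's pair has difference 2, so R5C1 = 5.
5 is placed in column 2; hence R5C2 = 3.
The two cells of cage d must have difference 2, which forces R1C1 = 3.
Column 2 now contains 3, so R1C2 = 1.
The two cells of cage c must have quotient 2, leaving R2C1 = 2.
Column 3 now contains 2, leaving R2C3 = 4.
2 is placed in row 3, so R3C1 = 1.
Row 4 now contains 2; hence R4C1 = 4.
Completed grid: 3 1 5 4 2 / 2 5 4 1 3 / 1 4 2 3 5 / 4 2 3 5 1 / 5 3 1 2 4.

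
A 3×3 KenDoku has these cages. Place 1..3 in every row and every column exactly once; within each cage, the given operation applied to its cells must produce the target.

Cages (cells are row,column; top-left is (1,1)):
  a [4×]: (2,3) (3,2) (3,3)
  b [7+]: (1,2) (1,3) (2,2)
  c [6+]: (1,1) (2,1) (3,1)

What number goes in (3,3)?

Cage a has product 4; hence (2,3) = 2.
The 3 cells of cage a must have product 4; hence (3,2) = 2.
Cage a needs product 4, which forces (3,3) = 1.
Cage c needs sum 6, so (1,1) = 2.
Cage b has sum 7; hence (1,2) = 1.
Column 3 now contains 2, which forces (1,3) = 3.
Cage c has sum 6, so (2,1) = 1.
Row 2 now contains 2, which forces (2,2) = 3.
Row 3 now contains 1, which forces (3,1) = 3.
Filled in: 2 1 3 / 1 3 2 / 3 2 1.

1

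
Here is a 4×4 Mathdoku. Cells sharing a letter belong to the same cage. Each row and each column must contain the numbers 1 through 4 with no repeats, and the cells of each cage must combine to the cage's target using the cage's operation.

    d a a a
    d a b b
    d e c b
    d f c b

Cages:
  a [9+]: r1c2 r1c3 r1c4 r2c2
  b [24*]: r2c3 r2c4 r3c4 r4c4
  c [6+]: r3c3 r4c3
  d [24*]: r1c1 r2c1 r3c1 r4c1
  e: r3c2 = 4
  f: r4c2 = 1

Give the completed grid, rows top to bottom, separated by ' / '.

4 2 3 1 / 2 3 1 4 / 1 4 2 3 / 3 1 4 2

Cage e is a single given cell; hence r3c2 = 4.
Row 3 already has 4, leaving r3c3 = 2.
Cage f is a single given cell; hence r4c2 = 1.
2 is placed in column 3, which forces r4c3 = 4.
Cage a needs sum 9, which forces r1c2 = 2.
The 4 cells of cage a must have sum 9; hence r2c2 = 3.
Row 2 now contains 3, so r2c3 = 1.
Cage b has product 24, which forces r2c4 = 4.
The 4 cells of cage b must have product 24, leaving r4c4 = 2.
Cage d needs product 24, leaving r1c1 = 4.
Column 3 now contains 1; hence r1c3 = 3.
Cage a has sum 9, leaving r1c4 = 1.
Row 2 already has 4, so r2c1 = 2.
Cage d needs product 24; hence r3c1 = 1.
Cage b needs product 24, which forces r3c4 = 3.
Row 4 already has 2, so r4c1 = 3.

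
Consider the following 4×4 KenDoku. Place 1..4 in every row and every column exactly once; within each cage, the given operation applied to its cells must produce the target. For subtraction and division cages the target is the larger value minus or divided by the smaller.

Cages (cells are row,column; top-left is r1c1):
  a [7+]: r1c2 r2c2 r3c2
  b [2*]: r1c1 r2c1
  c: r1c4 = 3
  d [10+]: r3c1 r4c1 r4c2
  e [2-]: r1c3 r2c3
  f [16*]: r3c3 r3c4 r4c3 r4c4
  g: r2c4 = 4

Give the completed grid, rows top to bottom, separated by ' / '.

2 4 1 3 / 1 2 3 4 / 3 1 4 2 / 4 3 2 1

Cage c is a single given cell; hence r1c4 = 3.
Cage g is given, leaving r2c4 = 4.
The only place for 3 in row 2 is r2c3.
Cage e's pair has difference 2; hence r1c3 = 1.
Row 1 now contains 1, which forces r1c1 = 2.
Row 1 already has 2, so r1c2 = 4.
The two cells of cage b must have product 2, so r2c1 = 1.
1 is placed in row 2, leaving r2c2 = 2.
Column 2 now contains 2, so r3c2 = 1.
1 is placed in row 3, which forces r3c4 = 2.
2 is placed in column 1, leaving r4c1 = 4.
Column 2 already has 4, so r4c2 = 3.
Row 4 now contains 4, which forces r4c3 = 2.
Column 4 already has 2, which forces r4c4 = 1.
Column 1 now contains 4, so r3c1 = 3.
Row 3 now contains 2; hence r3c3 = 4.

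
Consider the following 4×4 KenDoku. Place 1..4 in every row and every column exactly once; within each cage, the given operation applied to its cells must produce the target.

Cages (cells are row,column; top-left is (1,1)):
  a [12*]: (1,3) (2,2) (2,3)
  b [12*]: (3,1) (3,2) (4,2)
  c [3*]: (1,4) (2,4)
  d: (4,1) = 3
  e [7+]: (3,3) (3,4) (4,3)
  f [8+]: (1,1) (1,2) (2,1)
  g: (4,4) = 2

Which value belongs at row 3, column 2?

3

D is a freebie, which forces (4,1) = 3.
Cage g is a single given cell, leaving (4,4) = 2.
Cage b needs product 12; hence (3,2) = 3.
Cage e needs sum 7, which forces (3,3) = 2.
Cage f needs sum 8, leaving (1,1) = 4.
Column 2 already has 3; hence (1,2) = 2.
The 3 cells of cage f must have sum 8, which forces (2,1) = 2.
Column 1 already has 4, leaving (3,1) = 1.
1 is placed in row 3; hence (3,4) = 4.
The 3 cells of cage b must have product 12, so (4,2) = 4.
The 3 cells of cage e must have sum 7, leaving (4,3) = 1.
Column 3 now contains 1, so (1,3) = 3.
3 is placed in row 1; hence (1,4) = 1.
Column 2 now contains 4; hence (2,2) = 1.
Cage a needs product 12, so (2,3) = 4.
1 is placed in column 4, which forces (2,4) = 3.
The full grid is 4 2 3 1 / 2 1 4 3 / 1 3 2 4 / 3 4 1 2.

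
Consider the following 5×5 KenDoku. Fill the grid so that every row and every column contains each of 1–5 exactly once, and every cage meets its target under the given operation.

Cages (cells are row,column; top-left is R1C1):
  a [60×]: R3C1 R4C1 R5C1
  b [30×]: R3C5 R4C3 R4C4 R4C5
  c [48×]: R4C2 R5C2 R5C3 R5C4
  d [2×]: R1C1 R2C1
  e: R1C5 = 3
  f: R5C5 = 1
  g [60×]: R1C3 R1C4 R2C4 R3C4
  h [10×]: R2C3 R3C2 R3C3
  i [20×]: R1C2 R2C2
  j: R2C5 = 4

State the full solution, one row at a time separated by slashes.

2 4 1 5 3 / 1 5 2 3 4 / 3 1 5 4 2 / 4 2 3 1 5 / 5 3 4 2 1

Cage e is a single given cell, so R1C5 = 3.
J is a freebie, which forces R2C5 = 4.
F is a freebie; hence R5C5 = 1.
The two cells of cage i must have product 20, so R1C2 = 4.
Row 2 now contains 4, leaving R2C2 = 5.
The 4 cells of cage c must have product 48; hence R4C2 = 2.
Row 4 now contains 2, leaving R4C5 = 5.
4 is placed in column 2, so R5C2 = 3.
Cage h has product 10, leaving R2C3 = 2.
Row 2 now contains 2, so R2C4 = 3.
Column 2 now contains 2, so R3C2 = 1.
Cage h needs product 10, so R3C3 = 5.
Column 5 already has 5, leaving R3C5 = 2.
3 is placed in column 4, so R4C4 = 1.
Column 3 already has 2, which forces R5C3 = 4.
Row 5 now contains 4, leaving R5C4 = 2.
Cage d's pair has product 2; hence R1C1 = 2.
Column 3 already has 5, so R1C3 = 1.
Column 4 now contains 1, leaving R1C4 = 5.
Row 2 now contains 2; hence R2C1 = 1.
2 is placed in row 3, leaving R3C4 = 4.
Row 4 already has 1; hence R4C3 = 3.
Row 5 now contains 4, leaving R5C1 = 5.
Row 3 now contains 4; hence R3C1 = 3.
3 is placed in row 4, leaving R4C1 = 4.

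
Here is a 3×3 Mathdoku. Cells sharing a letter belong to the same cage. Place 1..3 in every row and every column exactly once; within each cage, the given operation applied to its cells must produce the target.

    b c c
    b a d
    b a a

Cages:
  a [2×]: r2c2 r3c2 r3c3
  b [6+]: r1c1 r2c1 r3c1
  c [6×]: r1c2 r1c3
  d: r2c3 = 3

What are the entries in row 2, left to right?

Cage a needs product 2; hence r2c2 = 1.
D is a freebie, so r2c3 = 3.
The 3 cells of cage a must have product 2, which forces r3c2 = 2.
Cage a has product 2, which forces r3c3 = 1.
The 3 cells of cage b must have sum 6, so r1c1 = 1.
Column 2 already has 2, so r1c2 = 3.
Column 3 already has 3, which forces r1c3 = 2.
Row 2 already has 3, which forces r2c1 = 2.
Row 3 now contains 1, so r3c1 = 3.
Completed grid: 1 3 2 / 2 1 3 / 3 2 1.

2 1 3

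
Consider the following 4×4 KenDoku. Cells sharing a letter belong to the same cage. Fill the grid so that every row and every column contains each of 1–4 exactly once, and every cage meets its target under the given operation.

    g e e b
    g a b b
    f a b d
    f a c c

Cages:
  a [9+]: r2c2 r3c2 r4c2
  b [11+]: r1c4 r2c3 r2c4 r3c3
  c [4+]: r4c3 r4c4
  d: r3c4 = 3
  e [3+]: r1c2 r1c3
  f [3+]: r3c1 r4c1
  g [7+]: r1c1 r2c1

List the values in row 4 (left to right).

2 4 3 1

Cage d is given; hence r3c4 = 3.
Column 4 already has 3, so r4c4 = 1.
Cage f needs two cells with sum 3, so r3c1 = 1.
Row 4 now contains 1; hence r4c1 = 2.
Row 4 now contains 1; hence r4c3 = 3.
Cage a needs sum 9, so r2c2 = 3.
Cage b has sum 11, leaving r2c3 = 1.
Cage a needs sum 9, so r3c2 = 2.
Cage b needs sum 11, leaving r3c3 = 4.
Row 4 already has 3, leaving r4c2 = 4.
The two cells of cage g must have sum 7; hence r1c1 = 3.
2 is placed in column 2, so r1c2 = 1.
Column 3 now contains 1; hence r1c3 = 2.
Row 1 now contains 2, so r1c4 = 4.
3 is placed in row 2, so r2c1 = 4.
4 is placed in column 4, which forces r2c4 = 2.
Completed grid: 3 1 2 4 / 4 3 1 2 / 1 2 4 3 / 2 4 3 1.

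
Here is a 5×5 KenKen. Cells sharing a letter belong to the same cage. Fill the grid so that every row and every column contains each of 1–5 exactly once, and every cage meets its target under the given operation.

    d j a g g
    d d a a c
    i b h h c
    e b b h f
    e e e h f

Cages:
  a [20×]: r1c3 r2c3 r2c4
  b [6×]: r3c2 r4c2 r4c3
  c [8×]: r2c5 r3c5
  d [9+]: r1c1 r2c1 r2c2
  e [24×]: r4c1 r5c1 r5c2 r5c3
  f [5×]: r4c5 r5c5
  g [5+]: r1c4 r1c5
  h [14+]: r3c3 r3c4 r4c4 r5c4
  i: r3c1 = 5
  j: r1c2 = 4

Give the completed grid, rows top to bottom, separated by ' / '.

1 4 5 2 3 / 3 5 4 1 2 / 5 1 2 3 4 / 4 2 3 5 1 / 2 3 1 4 5

J is a freebie, so r1c2 = 4.
I is a freebie; hence r3c1 = 5.
In row 1, 5 can only go at r1c3, so r1c3 = 5.
The only place for 1 in row 1 is r1c1.
Cage d has sum 9, leaving r2c1 = 3.
Cage d has sum 9, which forces r2c2 = 5.
In row 2, 2 can only go at r2c5, so r2c5 = 2.
The two cells of cage g must have sum 5, which forces r1c4 = 2.
Column 5 now contains 2, leaving r1c5 = 3.
Column 5 now contains 2, which forces r3c5 = 4.
The 4 cells of cage h must have sum 14, leaving r3c3 = 2.
Cage h has sum 14, leaving r3c4 = 3.
Row 3 already has 3, leaving r3c2 = 1.
Cage b has product 6, so r4c2 = 2.
Cage b has product 6, which forces r4c3 = 3.
Column 2 already has 1, which forces r5c2 = 3.
Column 3 now contains 3, so r5c3 = 1.
Row 5 already has 1, which forces r5c5 = 5.
1 is placed in column 3, so r2c3 = 4.
Cage a needs product 20; hence r2c4 = 1.
Row 4 now contains 2; hence r4c1 = 4.
Cage h needs sum 14, leaving r4c4 = 5.
Column 5 already has 5, so r4c5 = 1.
Cage e has product 24, leaving r5c1 = 2.
Row 5 already has 5; hence r5c4 = 4.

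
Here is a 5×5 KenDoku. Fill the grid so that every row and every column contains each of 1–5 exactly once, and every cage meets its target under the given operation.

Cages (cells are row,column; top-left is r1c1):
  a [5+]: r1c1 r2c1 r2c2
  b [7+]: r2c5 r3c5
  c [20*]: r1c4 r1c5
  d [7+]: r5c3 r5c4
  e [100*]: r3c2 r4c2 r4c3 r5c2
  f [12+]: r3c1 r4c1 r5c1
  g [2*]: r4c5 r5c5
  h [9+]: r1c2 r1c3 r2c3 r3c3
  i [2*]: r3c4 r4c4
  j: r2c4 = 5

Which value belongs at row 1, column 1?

J is a freebie; hence r2c4 = 5.
The 4 cells of cage e must have product 100, leaving r4c3 = 5.
Column 4 now contains 5, so r1c4 = 4.
Cage c's pair has product 20, which forces r1c5 = 5.
Column 4 already has 4; hence r5c4 = 3.
Row 5 now contains 3, leaving r5c3 = 4.
Cage h has sum 9, leaving r1c2 = 3.
Row 5 already has 4; hence r5c1 = 5.
Row 5 already has 5; hence r5c2 = 1.
1 is placed in row 5, which forces r5c5 = 2.
Cage a needs sum 5, leaving r1c1 = 2.
Row 1 now contains 2; hence r1c3 = 1.
The 3 cells of cage a must have sum 5, which forces r2c1 = 1.
Column 2 now contains 1, so r2c2 = 2.
Row 2 already has 2; hence r2c3 = 3.
Row 2 now contains 3, which forces r2c5 = 4.
The 4 cells of cage e must have product 100, leaving r3c2 = 5.
3 is placed in column 3, which forces r3c3 = 2.
Row 3 already has 2, which forces r3c4 = 1.
4 is placed in column 5, so r3c5 = 3.
Column 2 now contains 1, leaving r4c2 = 4.
Column 4 already has 1, leaving r4c4 = 2.
Column 5 now contains 2; hence r4c5 = 1.
3 is placed in row 3, leaving r3c1 = 4.
Row 4 already has 4, which forces r4c1 = 3.
Filled in: 2 3 1 4 5 / 1 2 3 5 4 / 4 5 2 1 3 / 3 4 5 2 1 / 5 1 4 3 2.

2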